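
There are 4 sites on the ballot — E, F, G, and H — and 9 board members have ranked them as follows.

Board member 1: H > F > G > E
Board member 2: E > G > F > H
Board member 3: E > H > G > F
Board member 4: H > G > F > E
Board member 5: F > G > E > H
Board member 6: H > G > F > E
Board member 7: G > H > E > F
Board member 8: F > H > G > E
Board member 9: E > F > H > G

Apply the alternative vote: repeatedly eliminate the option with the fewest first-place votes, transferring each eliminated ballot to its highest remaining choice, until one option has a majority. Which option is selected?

Round 1: E 3, H 3, F 2, G 1. G has the fewest and is eliminated.
Round 2: H 4, E 3, F 2. F has the fewest and is eliminated.
Round 3: H 5, E 4. H has a majority.

H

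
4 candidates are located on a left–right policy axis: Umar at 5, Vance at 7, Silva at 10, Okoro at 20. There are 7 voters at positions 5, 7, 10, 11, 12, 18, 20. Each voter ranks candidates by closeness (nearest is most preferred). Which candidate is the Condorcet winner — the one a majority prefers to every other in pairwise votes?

Silva

With single-peaked preferences on a line, the Condorcet winner is the candidate closest to the median voter.
The median voter (position 11) is closest to Silva at 10.
Check: Silva vs Okoro — voters closer to Silva: 5 of 7.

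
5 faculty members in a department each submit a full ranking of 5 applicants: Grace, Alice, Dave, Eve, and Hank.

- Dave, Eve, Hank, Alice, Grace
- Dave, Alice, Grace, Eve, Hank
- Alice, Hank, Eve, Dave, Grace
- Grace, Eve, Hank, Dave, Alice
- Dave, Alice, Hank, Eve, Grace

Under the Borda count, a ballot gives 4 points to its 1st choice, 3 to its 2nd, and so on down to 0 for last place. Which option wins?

Borda scores:
  Grace: 0 + 2 + 0 + 4 + 0 = 6
  Alice: 1 + 3 + 4 + 0 + 3 = 11
  Dave: 4 + 4 + 1 + 1 + 4 = 14
  Eve: 3 + 1 + 2 + 3 + 1 = 10
  Hank: 2 + 0 + 3 + 2 + 2 = 9
Dave has the highest total.

Dave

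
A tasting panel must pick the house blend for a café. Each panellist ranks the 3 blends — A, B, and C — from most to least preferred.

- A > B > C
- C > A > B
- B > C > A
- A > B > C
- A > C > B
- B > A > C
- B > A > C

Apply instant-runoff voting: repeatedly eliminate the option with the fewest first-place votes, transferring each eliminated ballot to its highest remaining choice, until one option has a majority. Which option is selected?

Round 1: A 3, B 3, C 1. C has the fewest and is eliminated.
Round 2: A 4, B 3. A has a majority.

A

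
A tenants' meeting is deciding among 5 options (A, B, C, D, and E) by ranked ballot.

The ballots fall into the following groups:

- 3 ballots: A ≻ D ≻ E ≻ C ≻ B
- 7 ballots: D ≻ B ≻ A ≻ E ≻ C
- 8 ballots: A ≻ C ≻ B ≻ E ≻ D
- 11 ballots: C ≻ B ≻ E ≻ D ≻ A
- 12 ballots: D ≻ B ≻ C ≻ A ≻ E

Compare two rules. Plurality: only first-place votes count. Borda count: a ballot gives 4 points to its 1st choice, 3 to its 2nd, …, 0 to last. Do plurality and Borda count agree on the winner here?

Plurality first-place counts: A 11, B 0, C 11, D 19, E 0 → D.
Borda totals: A 70, B 106, C 95, D 96, E 43 → B.
The two rules disagree: plurality picks D, Borda picks B.

No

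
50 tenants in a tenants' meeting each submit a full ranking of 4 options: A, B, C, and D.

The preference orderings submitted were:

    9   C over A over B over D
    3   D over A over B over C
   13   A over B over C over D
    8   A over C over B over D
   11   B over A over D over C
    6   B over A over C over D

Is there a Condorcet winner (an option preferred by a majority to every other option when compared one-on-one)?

Head-to-head results (50 voters total):
A vs B: A wins 33–17.
A vs C: A wins 41–9.
A vs D: A wins 47–3.
B vs C: B wins 33–17.
B vs D: B wins 47–3.
C vs D: C wins 36–14.
A beats each rival — B (33–17), C (41–9), D (47–3) — so A is the Condorcet winner.

Yes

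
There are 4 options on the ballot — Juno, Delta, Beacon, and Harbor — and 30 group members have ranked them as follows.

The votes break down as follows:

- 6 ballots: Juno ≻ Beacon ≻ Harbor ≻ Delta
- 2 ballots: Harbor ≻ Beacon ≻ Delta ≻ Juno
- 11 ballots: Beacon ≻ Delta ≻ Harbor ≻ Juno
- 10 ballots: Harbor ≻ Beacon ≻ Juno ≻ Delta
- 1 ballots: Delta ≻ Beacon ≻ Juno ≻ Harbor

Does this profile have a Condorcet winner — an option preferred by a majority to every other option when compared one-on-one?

Head-to-head results (30 voters total):
Juno vs Delta: Juno wins 16–14.
Juno vs Beacon: Beacon wins 24–6.
Juno vs Harbor: Harbor wins 23–7.
Delta vs Beacon: Beacon wins 29–1.
Delta vs Harbor: Harbor wins 18–12.
Beacon vs Harbor: Beacon wins 18–12.
Beacon beats each rival — Juno (24–6), Delta (29–1), Harbor (18–12) — so Beacon is the Condorcet winner.

Yes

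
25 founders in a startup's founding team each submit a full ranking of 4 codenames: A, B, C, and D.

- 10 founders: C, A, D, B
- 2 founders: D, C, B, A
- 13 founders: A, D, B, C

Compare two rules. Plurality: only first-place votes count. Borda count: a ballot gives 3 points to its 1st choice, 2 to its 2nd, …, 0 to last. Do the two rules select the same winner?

Plurality first-place counts: A 13, B 0, C 10, D 2 → A.
Borda totals: A 59, B 15, C 34, D 42 → A.
The two rules agree on A.

Yes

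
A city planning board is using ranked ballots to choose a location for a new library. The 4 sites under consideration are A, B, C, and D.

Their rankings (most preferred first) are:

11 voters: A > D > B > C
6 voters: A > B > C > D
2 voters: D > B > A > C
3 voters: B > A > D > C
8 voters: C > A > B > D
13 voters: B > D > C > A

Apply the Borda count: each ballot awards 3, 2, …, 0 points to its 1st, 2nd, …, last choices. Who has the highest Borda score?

Borda scores:
  A: 11·3 + 6·3 + 2·1 + 3·2 + 8·2 + 13·0 = 75
  B: 11·1 + 6·2 + 2·2 + 3·3 + 8·1 + 13·3 = 83
  C: 11·0 + 6·1 + 2·0 + 3·0 + 8·3 + 13·1 = 43
  D: 11·2 + 6·0 + 2·3 + 3·1 + 8·0 + 13·2 = 57
B has the highest total.

B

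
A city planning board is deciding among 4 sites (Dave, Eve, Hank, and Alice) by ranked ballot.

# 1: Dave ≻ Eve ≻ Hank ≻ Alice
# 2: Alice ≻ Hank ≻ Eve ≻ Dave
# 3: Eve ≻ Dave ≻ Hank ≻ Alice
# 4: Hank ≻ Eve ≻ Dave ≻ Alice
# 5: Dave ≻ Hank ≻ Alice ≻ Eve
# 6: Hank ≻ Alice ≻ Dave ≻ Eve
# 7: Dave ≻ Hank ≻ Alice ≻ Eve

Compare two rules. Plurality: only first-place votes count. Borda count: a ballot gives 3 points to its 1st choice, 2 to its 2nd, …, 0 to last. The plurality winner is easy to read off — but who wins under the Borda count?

Plurality first-place counts: Dave 3, Eve 1, Hank 2, Alice 1 → Dave.
Borda totals: Dave 13, Eve 8, Hank 14, Alice 7 → Hank.

Hank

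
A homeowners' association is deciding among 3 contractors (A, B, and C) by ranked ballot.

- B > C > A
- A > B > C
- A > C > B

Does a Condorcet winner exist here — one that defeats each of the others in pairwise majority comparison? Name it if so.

Head-to-head results (3 voters total):
A vs B: A wins 2–1.
A vs C: A wins 2–1.
B vs C: B wins 2–1.
A beats each rival — B (2–1), C (2–1) — so A is the Condorcet winner.

A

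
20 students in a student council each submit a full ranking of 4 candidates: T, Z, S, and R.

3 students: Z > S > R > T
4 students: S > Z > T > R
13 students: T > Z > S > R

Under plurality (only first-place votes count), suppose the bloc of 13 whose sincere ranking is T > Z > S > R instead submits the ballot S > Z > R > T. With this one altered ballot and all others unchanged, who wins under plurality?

S

First-place totals with the altered ballot: T 0, Z 3, S 17, R 0.
The switch changes the winner from T to S.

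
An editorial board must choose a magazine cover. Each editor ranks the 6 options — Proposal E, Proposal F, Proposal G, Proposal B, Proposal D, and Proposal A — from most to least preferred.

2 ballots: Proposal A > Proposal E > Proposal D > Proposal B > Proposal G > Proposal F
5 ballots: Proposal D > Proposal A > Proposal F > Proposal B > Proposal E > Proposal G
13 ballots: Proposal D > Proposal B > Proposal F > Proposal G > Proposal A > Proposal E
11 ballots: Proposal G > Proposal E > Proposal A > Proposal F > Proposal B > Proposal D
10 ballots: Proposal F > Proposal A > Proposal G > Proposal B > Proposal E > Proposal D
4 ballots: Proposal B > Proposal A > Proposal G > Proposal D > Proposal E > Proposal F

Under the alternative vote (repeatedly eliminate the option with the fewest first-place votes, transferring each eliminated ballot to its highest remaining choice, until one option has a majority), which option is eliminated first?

Proposal E

Round 1: Proposal D 18, Proposal G 11, Proposal F 10, Proposal B 4, Proposal A 2, Proposal E 0. Proposal E has the fewest and is eliminated.
Round 2: Proposal D 18, Proposal G 11, Proposal F 10, Proposal B 4, Proposal A 2. Proposal A has the fewest and is eliminated.
Round 3: Proposal D 20, Proposal G 11, Proposal F 10, Proposal B 4. Proposal B has the fewest and is eliminated.
Round 4: Proposal D 20, Proposal G 15, Proposal F 10. Proposal F has the fewest and is eliminated.
Round 5: Proposal G 25, Proposal D 20. Proposal G has a majority.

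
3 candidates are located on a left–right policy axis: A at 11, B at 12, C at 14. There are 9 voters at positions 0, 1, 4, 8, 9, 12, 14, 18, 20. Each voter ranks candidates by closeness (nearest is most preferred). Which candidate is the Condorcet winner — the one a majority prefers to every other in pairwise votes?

With single-peaked preferences on a line, the Condorcet winner is the candidate closest to the median voter.
The median voter (position 9) is closest to A at 11.
Check: A vs B — voters closer to A: 5 of 9.

A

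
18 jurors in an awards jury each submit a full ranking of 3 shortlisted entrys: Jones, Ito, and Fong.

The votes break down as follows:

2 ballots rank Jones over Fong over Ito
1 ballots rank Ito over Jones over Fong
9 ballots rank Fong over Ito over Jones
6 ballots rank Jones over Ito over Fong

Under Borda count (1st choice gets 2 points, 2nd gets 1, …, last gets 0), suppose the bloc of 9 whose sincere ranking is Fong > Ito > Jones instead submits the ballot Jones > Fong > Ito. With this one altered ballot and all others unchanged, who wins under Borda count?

Jones

Borda totals with the altered ballot: Jones 35, Ito 8, Fong 11.
The switch changes the winner from Fong to Jones.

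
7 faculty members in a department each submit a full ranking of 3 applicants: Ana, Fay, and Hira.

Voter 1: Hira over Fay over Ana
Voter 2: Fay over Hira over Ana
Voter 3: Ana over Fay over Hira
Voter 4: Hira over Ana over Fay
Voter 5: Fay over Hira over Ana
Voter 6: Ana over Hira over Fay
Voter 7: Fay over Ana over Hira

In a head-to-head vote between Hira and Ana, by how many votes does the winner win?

1

Ballots ranking Hira above Ana: 4.
Ballots ranking Ana above Hira: 3.
Hira wins 4–3, a margin of 1.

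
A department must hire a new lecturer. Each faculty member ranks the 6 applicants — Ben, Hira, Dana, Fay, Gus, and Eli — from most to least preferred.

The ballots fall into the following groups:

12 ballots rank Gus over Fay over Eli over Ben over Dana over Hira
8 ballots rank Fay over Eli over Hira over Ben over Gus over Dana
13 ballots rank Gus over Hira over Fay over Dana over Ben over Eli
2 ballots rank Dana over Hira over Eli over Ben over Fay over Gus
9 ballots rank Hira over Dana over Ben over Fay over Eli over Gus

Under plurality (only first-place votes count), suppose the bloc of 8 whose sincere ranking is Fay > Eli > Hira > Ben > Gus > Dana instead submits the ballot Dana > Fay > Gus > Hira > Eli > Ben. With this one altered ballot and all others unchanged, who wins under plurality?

Gus

First-place totals with the altered ballot: Ben 0, Hira 9, Dana 10, Fay 0, Gus 25, Eli 0.
The winner is unchanged: still Gus.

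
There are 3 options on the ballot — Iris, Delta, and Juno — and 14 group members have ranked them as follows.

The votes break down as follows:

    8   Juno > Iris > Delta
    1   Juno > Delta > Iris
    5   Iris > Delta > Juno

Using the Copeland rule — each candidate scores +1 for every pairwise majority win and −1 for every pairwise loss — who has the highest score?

Pairwise results:
  Iris vs Delta: Iris wins 13–1.
  Iris vs Juno: Juno wins 9–5.
  Delta vs Juno: Juno wins 9–5.
Copeland scores (wins − losses):
  Iris: 1 − 1 = 0
  Delta: 0 − 2 = -2
  Juno: 2 − 0 = 2
Juno has the best Copeland score.

Juno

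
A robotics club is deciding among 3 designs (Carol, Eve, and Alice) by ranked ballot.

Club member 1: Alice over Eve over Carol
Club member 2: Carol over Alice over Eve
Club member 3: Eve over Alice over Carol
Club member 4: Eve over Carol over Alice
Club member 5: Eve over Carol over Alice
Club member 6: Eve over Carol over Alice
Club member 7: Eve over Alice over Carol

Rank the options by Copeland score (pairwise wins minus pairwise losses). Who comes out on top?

Eve

Pairwise results:
  Carol vs Eve: Eve wins 6–1.
  Carol vs Alice: Carol wins 4–3.
  Eve vs Alice: Eve wins 5–2.
Copeland scores (wins − losses):
  Carol: 1 − 1 = 0
  Eve: 2 − 0 = 2
  Alice: 0 − 2 = -2
Eve has the best Copeland score.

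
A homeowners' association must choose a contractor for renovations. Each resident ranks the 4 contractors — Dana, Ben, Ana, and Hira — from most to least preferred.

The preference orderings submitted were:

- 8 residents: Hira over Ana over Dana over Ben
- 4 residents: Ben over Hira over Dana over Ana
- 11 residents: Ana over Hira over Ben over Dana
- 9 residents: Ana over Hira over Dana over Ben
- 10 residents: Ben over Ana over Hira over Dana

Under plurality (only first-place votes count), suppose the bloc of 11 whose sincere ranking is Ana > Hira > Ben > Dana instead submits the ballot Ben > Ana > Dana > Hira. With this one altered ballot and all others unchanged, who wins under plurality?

First-place totals with the altered ballot: Dana 0, Ben 25, Ana 9, Hira 8.
The switch changes the winner from Ana to Ben.

Ben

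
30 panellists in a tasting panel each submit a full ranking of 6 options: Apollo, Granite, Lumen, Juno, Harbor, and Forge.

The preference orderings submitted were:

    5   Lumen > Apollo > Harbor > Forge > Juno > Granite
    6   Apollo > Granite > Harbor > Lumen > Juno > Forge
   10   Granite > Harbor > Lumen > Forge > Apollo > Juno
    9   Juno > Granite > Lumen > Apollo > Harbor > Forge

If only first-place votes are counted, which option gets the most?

Granite

First-place vote totals:
  Apollo: 6
  Granite: 10
  Lumen: 5
  Juno: 9
  Harbor: 0
  Forge: 0
Granite has the most first-place votes.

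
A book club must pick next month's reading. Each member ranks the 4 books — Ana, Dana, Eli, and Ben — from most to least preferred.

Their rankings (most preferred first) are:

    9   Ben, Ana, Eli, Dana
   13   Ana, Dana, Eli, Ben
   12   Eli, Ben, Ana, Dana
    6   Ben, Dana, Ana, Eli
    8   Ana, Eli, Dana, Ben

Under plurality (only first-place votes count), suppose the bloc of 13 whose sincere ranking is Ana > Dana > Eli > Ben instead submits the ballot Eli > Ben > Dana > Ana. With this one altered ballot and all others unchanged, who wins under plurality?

First-place totals with the altered ballot: Ana 8, Dana 0, Eli 25, Ben 15.
The switch changes the winner from Ana to Eli.

Eli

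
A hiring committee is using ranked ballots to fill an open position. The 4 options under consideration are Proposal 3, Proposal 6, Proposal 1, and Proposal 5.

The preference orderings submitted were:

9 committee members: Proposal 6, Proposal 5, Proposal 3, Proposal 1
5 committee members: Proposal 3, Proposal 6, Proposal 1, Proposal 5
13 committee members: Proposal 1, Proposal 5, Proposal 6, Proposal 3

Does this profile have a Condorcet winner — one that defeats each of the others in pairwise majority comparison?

Yes

Head-to-head results (27 voters total):
Proposal 3 vs Proposal 6: Proposal 6 wins 22–5.
Proposal 3 vs Proposal 1: Proposal 3 wins 14–13.
Proposal 3 vs Proposal 5: Proposal 5 wins 22–5.
Proposal 6 vs Proposal 1: Proposal 6 wins 14–13.
Proposal 6 vs Proposal 5: Proposal 6 wins 14–13.
Proposal 1 vs Proposal 5: Proposal 1 wins 18–9.
Proposal 6 beats each rival — Proposal 3 (22–5), Proposal 1 (14–13), Proposal 5 (14–13) — so Proposal 6 is the Condorcet winner.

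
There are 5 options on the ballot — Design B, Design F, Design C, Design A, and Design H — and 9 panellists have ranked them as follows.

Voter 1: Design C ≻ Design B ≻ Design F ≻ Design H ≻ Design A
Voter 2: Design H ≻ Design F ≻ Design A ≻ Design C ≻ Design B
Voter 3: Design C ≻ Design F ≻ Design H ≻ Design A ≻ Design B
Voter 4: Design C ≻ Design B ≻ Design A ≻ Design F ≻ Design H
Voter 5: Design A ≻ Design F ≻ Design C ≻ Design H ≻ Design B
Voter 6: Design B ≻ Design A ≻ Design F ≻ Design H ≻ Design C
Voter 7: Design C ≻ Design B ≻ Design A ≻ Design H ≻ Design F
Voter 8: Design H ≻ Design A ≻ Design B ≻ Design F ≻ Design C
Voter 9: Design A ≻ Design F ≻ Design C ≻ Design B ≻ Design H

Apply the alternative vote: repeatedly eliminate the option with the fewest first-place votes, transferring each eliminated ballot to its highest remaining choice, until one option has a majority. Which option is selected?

Design A

Round 1: Design C 4, Design A 2, Design H 2, Design B 1, Design F 0. Design F has the fewest and is eliminated.
Round 2: Design C 4, Design A 2, Design H 2, Design B 1. Design B has the fewest and is eliminated.
Round 3: Design C 4, Design A 3, Design H 2. Design H has the fewest and is eliminated.
Round 4: Design A 5, Design C 4. Design A has a majority.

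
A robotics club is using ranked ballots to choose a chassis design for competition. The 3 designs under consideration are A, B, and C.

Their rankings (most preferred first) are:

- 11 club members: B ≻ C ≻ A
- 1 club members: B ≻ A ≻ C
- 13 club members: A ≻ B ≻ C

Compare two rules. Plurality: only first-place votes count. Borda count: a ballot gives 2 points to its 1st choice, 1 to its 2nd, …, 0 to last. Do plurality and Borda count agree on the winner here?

No

Plurality first-place counts: A 13, B 12, C 0 → A.
Borda totals: A 27, B 37, C 11 → B.
The two rules disagree: plurality picks A, Borda picks B.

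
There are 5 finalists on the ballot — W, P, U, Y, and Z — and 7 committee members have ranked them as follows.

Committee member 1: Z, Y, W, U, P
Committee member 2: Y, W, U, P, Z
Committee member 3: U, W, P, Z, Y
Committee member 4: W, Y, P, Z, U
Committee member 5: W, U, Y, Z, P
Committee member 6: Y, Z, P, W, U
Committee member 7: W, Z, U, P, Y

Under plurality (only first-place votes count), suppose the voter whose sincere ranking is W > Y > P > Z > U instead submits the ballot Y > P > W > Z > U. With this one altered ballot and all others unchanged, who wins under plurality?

First-place totals with the altered ballot: W 2, P 0, U 1, Y 3, Z 1.
The switch changes the winner from W to Y.

Y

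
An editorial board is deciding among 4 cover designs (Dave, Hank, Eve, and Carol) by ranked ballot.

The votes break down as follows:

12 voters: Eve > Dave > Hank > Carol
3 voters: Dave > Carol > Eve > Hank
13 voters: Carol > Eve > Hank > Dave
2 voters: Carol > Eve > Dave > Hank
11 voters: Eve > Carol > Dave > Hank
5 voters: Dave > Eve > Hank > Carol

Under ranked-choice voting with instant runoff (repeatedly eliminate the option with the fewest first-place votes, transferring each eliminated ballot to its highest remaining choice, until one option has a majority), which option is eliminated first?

Round 1: Eve 23, Carol 15, Dave 8, Hank 0. Hank has the fewest and is eliminated.
Round 2: Eve 23, Carol 15, Dave 8. Dave has the fewest and is eliminated.
Round 3: Eve 28, Carol 18. Eve has a majority.

Hank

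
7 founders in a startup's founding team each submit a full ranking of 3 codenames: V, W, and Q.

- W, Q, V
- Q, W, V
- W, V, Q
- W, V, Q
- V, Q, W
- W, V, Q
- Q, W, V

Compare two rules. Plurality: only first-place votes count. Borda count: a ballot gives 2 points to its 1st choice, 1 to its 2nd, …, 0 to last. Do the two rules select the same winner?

Plurality first-place counts: V 1, W 4, Q 2 → W.
Borda totals: V 5, W 10, Q 6 → W.
The two rules agree on W.

Yes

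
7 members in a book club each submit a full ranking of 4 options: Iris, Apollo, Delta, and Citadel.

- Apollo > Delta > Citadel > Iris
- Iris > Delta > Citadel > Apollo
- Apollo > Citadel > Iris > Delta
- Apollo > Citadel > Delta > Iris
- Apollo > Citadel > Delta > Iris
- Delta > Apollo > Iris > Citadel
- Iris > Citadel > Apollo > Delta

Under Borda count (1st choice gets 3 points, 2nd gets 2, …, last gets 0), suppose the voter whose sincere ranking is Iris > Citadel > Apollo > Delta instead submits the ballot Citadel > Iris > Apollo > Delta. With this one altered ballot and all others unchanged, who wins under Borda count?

Borda totals with the altered ballot: Iris 7, Apollo 15, Delta 9, Citadel 11.
The winner is unchanged: still Apollo.

Apollo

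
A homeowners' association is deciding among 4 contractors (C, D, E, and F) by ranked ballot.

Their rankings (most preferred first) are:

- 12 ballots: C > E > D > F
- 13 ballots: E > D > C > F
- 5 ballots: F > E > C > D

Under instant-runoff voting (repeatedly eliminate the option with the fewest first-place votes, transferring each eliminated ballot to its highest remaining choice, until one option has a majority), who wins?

Round 1: E 13, C 12, F 5, D 0. D has the fewest and is eliminated.
Round 2: E 13, C 12, F 5. F has the fewest and is eliminated.
Round 3: E 18, C 12. E has a majority.

E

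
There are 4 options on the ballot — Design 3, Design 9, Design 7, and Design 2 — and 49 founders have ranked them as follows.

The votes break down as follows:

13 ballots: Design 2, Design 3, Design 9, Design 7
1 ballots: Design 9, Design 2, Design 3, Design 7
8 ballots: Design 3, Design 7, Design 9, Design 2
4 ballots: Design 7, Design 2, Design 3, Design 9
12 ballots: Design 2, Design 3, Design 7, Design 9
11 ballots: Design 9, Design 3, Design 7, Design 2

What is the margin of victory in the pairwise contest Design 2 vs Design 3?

11

Ballots ranking Design 2 above Design 3: 13+1+4+12 = 30.
Ballots ranking Design 3 above Design 2: 8+11 = 19.
Design 2 wins 30–19, a margin of 11.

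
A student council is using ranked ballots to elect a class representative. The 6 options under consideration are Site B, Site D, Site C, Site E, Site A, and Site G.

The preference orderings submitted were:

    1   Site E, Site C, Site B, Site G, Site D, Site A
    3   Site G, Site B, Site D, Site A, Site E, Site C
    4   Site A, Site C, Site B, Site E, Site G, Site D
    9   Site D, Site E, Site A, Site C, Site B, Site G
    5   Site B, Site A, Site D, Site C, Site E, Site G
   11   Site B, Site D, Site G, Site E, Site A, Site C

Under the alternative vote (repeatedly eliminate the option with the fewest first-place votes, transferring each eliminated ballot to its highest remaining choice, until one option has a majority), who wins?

Site B

Round 1: Site B 16, Site D 9, Site A 4, Site G 3, Site E 1, Site C 0. Site C has the fewest and is eliminated.
Round 2: Site B 16, Site D 9, Site A 4, Site G 3, Site E 1. Site E has the fewest and is eliminated.
Round 3: Site B 17, Site D 9, Site A 4, Site G 3. Site B has a majority.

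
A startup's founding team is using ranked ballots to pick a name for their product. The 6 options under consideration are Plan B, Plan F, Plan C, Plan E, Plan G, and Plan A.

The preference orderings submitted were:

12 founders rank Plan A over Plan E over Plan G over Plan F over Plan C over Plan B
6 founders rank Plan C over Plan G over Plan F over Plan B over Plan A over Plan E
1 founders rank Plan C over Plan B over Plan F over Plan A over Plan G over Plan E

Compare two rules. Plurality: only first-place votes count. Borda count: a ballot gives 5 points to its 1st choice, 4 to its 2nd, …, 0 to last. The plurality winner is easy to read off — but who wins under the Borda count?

Plan A

Plurality first-place counts: Plan B 0, Plan F 0, Plan C 7, Plan E 0, Plan G 0, Plan A 12 → Plan A.
Borda totals: Plan B 16, Plan F 45, Plan C 47, Plan E 48, Plan G 61, Plan A 68 → Plan A.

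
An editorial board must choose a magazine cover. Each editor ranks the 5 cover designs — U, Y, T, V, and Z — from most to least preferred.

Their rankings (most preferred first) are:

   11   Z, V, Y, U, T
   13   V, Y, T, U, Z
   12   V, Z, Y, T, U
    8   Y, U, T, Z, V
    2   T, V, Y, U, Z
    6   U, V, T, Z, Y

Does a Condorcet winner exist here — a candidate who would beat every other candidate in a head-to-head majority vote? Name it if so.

V

Head-to-head results (52 voters total):
U vs Y: Y wins 46–6.
U vs T: T wins 27–25.
U vs V: V wins 38–14.
U vs Z: U wins 29–23.
Y vs T: Y wins 44–8.
Y vs V: V wins 44–8.
Y vs Z: Z wins 29–23.
T vs V: V wins 42–10.
T vs Z: T wins 29–23.
V vs Z: V wins 33–19.
V beats each rival — U (38–14), Y (44–8), T (42–10), Z (33–19) — so V is the Condorcet winner.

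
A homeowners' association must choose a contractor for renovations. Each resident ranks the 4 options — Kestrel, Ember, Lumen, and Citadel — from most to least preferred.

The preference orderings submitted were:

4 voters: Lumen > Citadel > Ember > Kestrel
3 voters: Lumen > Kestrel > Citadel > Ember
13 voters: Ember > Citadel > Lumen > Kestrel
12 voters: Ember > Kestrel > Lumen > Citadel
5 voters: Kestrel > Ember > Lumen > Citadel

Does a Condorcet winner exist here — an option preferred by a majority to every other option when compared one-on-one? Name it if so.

Ember

Head-to-head results (37 voters total):
Kestrel vs Ember: Ember wins 29–8.
Kestrel vs Lumen: Lumen wins 20–17.
Kestrel vs Citadel: Kestrel wins 20–17.
Ember vs Lumen: Ember wins 30–7.
Ember vs Citadel: Ember wins 30–7.
Lumen vs Citadel: Lumen wins 24–13.
Ember beats each rival — Kestrel (29–8), Lumen (30–7), Citadel (30–7) — so Ember is the Condorcet winner.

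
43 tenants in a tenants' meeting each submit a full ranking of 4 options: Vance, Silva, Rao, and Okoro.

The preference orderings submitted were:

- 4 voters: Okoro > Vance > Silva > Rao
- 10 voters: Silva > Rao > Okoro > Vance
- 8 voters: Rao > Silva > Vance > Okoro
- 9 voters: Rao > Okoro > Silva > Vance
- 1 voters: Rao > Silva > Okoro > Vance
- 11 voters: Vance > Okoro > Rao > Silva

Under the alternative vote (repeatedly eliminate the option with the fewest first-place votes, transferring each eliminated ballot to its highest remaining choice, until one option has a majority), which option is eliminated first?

Okoro

Round 1: Rao 18, Vance 11, Silva 10, Okoro 4. Okoro has the fewest and is eliminated.
Round 2: Rao 18, Vance 15, Silva 10. Silva has the fewest and is eliminated.
Round 3: Rao 28, Vance 15. Rao has a majority.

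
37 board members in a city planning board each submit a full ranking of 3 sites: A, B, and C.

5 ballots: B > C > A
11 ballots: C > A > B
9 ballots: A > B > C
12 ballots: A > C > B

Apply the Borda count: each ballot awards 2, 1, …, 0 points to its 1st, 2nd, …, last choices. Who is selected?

A

Borda scores:
  A: 5·0 + 11·1 + 9·2 + 12·2 = 53
  B: 5·2 + 11·0 + 9·1 + 12·0 = 19
  C: 5·1 + 11·2 + 9·0 + 12·1 = 39
A has the highest total.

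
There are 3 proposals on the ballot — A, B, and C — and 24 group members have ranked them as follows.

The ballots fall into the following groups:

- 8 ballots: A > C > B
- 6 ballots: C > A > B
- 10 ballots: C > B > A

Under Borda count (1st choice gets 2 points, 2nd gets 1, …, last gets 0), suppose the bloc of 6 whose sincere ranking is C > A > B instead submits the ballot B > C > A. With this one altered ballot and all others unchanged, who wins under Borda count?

Borda totals with the altered ballot: A 16, B 22, C 34.
The winner is unchanged: still C.

C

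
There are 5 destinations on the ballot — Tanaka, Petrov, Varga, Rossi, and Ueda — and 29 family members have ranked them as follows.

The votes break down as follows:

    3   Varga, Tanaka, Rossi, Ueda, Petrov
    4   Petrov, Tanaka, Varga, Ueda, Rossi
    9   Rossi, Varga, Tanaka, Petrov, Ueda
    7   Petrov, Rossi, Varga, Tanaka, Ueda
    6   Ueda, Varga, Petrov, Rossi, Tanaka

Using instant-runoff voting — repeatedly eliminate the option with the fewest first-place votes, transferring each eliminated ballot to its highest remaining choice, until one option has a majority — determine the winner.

Petrov

Round 1: Petrov 11, Rossi 9, Ueda 6, Varga 3, Tanaka 0. Tanaka has the fewest and is eliminated.
Round 2: Petrov 11, Rossi 9, Ueda 6, Varga 3. Varga has the fewest and is eliminated.
Round 3: Rossi 12, Petrov 11, Ueda 6. Ueda has the fewest and is eliminated.
Round 4: Petrov 17, Rossi 12. Petrov has a majority.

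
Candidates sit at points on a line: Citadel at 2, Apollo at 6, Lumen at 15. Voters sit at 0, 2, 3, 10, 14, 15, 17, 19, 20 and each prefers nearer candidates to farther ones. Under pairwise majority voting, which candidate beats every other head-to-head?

Lumen

With single-peaked preferences on a line, the Condorcet winner is the candidate closest to the median voter.
The median voter (position 14) is closest to Lumen at 15.
Check: Lumen vs Apollo — voters closer to Lumen: 5 of 9.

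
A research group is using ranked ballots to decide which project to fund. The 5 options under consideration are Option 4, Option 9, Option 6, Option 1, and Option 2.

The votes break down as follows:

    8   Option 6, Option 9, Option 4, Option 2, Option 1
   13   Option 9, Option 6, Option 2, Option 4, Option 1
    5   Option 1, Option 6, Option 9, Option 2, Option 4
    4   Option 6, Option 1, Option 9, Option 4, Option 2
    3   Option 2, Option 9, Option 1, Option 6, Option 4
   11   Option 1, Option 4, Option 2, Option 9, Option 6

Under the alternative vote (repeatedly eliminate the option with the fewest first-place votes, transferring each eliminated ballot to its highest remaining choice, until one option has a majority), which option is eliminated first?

Option 4

Round 1: Option 1 16, Option 9 13, Option 6 12, Option 2 3, Option 4 0. Option 4 has the fewest and is eliminated.
Round 2: Option 1 16, Option 9 13, Option 6 12, Option 2 3. Option 2 has the fewest and is eliminated.
Round 3: Option 9 16, Option 1 16, Option 6 12. Option 6 has the fewest and is eliminated.
Round 4: Option 9 24, Option 1 20. Option 9 has a majority.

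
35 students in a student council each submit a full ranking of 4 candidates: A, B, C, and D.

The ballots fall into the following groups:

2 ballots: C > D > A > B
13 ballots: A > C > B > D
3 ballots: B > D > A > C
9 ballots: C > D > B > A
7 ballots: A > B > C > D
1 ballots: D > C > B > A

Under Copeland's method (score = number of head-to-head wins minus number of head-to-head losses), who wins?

A

Pairwise results:
  A vs B: A wins 22–13.
  A vs C: A wins 23–12.
  A vs D: A wins 20–15.
  B vs C: C wins 25–10.
  B vs D: B wins 23–12.
  C vs D: C wins 31–4.
Copeland scores (wins − losses):
  A: 3 − 0 = 3
  B: 1 − 2 = -1
  C: 2 − 1 = 1
  D: 0 − 3 = -3
A has the best Copeland score.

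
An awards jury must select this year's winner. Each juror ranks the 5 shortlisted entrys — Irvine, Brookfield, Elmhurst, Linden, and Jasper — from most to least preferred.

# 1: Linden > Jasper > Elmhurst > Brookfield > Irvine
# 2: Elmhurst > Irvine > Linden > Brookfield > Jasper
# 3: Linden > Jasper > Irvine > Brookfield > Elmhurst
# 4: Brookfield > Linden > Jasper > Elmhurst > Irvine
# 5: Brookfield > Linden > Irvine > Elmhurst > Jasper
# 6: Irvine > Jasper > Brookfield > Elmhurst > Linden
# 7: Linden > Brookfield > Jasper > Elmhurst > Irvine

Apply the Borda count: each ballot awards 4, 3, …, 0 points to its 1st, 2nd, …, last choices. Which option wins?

Borda scores:
  Irvine: 0 + 3 + 2 + 0 + 2 + 4 + 0 = 11
  Brookfield: 1 + 1 + 1 + 4 + 4 + 2 + 3 = 16
  Elmhurst: 2 + 4 + 0 + 1 + 1 + 1 + 1 = 10
  Linden: 4 + 2 + 4 + 3 + 3 + 0 + 4 = 20
  Jasper: 3 + 0 + 3 + 2 + 0 + 3 + 2 = 13
Linden has the highest total.

Linden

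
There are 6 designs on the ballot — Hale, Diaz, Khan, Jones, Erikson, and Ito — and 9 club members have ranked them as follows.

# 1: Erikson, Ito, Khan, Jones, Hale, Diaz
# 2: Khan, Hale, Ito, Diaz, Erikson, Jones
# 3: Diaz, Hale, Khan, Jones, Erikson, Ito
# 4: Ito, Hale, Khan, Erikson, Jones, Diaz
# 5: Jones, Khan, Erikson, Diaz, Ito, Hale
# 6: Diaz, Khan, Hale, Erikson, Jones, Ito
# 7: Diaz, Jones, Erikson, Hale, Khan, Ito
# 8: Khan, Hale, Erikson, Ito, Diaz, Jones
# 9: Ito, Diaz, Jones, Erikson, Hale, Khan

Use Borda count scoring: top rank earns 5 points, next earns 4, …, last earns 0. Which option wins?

Borda scores:
  Hale: 1 + 4 + 4 + 4 + 0 + 3 + 2 + 4 + 1 = 23
  Diaz: 0 + 2 + 5 + 0 + 2 + 5 + 5 + 1 + 4 = 24
  Khan: 3 + 5 + 3 + 3 + 4 + 4 + 1 + 5 + 0 = 28
  Jones: 2 + 0 + 2 + 1 + 5 + 1 + 4 + 0 + 3 = 18
  Erikson: 5 + 1 + 1 + 2 + 3 + 2 + 3 + 3 + 2 = 22
  Ito: 4 + 3 + 0 + 5 + 1 + 0 + 0 + 2 + 5 = 20
Khan has the highest total.

Khan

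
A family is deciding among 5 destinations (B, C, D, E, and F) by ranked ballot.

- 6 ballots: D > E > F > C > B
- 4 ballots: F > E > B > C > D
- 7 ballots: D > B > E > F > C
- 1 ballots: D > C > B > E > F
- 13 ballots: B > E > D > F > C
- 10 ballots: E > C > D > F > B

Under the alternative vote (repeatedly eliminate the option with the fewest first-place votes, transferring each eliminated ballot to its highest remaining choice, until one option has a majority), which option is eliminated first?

C

Round 1: D 14, B 13, E 10, F 4, C 0. C has the fewest and is eliminated.
Round 2: D 14, B 13, E 10, F 4. F has the fewest and is eliminated.
Round 3: D 14, E 14, B 13. B has the fewest and is eliminated.
Round 4: E 27, D 14. E has a majority.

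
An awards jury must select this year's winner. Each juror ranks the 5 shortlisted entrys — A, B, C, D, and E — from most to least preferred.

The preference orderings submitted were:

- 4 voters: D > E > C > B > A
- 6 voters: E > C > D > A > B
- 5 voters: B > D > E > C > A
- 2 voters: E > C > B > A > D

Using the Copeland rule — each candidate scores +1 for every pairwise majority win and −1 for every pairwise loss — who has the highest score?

Pairwise results:
  A vs B: B wins 11–6.
  A vs C: C wins 17–0.
  A vs D: D wins 15–2.
  A vs E: E wins 17–0.
  B vs C: C wins 12–5.
  B vs D: D wins 10–7.
  B vs E: E wins 12–5.
  C vs D: D wins 9–8.
  C vs E: E wins 17–0.
  D vs E: D wins 9–8.
Copeland scores (wins − losses):
  A: 0 − 4 = -4
  B: 1 − 3 = -2
  C: 2 − 2 = 0
  D: 4 − 0 = 4
  E: 3 − 1 = 2
D has the best Copeland score.

D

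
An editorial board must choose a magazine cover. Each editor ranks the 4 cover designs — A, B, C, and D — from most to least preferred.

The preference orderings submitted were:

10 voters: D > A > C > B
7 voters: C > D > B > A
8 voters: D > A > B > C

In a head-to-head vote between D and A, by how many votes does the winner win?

Ballots ranking D above A: 10+7+8 = 25.
Ballots ranking A above D: 0.
D wins 25–0, a margin of 25.

25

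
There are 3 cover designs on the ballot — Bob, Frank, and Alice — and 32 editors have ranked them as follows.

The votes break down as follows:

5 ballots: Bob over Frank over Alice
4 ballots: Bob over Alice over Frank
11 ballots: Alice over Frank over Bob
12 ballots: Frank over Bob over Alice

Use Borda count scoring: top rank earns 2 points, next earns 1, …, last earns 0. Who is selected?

Frank

Borda scores:
  Bob: 5·2 + 4·2 + 11·0 + 12·1 = 30
  Frank: 5·1 + 4·0 + 11·1 + 12·2 = 40
  Alice: 5·0 + 4·1 + 11·2 + 12·0 = 26
Frank has the highest total.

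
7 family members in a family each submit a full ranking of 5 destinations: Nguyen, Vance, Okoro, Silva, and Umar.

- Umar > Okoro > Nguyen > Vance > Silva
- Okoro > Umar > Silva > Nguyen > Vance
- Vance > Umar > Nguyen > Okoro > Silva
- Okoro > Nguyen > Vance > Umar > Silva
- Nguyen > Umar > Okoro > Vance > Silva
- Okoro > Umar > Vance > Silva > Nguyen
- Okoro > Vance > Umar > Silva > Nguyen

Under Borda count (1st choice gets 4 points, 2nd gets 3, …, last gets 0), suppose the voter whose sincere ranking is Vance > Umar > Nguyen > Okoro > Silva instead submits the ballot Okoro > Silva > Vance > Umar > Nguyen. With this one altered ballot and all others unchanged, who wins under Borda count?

Okoro

Borda totals with the altered ballot: Nguyen 10, Vance 11, Okoro 25, Silva 7, Umar 17.
The winner is unchanged: still Okoro.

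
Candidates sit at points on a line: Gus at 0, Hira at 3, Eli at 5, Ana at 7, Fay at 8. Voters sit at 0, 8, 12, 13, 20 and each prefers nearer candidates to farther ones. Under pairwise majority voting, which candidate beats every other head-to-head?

With single-peaked preferences on a line, the Condorcet winner is the candidate closest to the median voter.
The median voter (position 12) is closest to Fay at 8.
Check: Fay vs Gus — voters closer to Fay: 4 of 5.

Fay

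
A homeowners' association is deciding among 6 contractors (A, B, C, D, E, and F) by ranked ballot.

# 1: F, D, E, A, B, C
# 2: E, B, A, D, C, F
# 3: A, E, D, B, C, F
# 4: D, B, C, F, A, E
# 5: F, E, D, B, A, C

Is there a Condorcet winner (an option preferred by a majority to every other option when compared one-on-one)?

No

Head-to-head results (5 voters total):
A vs B: B wins 3–2.
A vs C: A wins 4–1.
A vs D: D wins 3–2.
A vs E: E wins 3–2.
A vs F: F wins 3–2.
B vs C: B wins 5–0.
B vs D: D wins 4–1.
B vs E: E wins 4–1.
B vs F: B wins 3–2.
C vs D: D wins 5–0.
C vs E: E wins 4–1.
C vs F: C wins 3–2.
D vs E: E wins 3–2.
D vs F: D wins 3–2.
E vs F: F wins 3–2.
No candidate beats all others: A beats C beats F beats A, a majority cycle.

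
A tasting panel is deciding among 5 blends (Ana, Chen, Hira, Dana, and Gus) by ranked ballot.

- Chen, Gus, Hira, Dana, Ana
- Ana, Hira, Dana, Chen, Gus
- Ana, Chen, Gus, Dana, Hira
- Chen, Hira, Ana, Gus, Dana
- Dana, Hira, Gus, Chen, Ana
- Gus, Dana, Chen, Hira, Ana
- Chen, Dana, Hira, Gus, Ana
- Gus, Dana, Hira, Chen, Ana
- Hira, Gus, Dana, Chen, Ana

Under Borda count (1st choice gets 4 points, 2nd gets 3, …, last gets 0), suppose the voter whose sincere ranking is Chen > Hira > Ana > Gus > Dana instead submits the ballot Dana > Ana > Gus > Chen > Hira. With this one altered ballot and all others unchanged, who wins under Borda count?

Dana

Borda totals with the altered ballot: Ana 11, Chen 18, Hira 17, Dana 23, Gus 21.
The switch changes the winner from Chen to Dana.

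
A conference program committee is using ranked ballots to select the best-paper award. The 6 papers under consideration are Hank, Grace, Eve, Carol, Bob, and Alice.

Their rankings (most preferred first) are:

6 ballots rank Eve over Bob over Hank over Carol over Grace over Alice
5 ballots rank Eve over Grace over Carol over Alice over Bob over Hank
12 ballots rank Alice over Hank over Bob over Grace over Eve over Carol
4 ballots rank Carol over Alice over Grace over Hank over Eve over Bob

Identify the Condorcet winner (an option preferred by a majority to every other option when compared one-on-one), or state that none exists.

There is no Condorcet winner

Head-to-head results (27 voters total):
Hank vs Grace: Hank wins 18–9.
Hank vs Eve: Hank wins 16–11.
Hank vs Carol: Hank wins 18–9.
Hank vs Bob: Hank wins 16–11.
Hank vs Alice: Alice wins 21–6.
Grace vs Eve: Grace wins 16–11.
Grace vs Carol: Grace wins 17–10.
Grace vs Bob: Bob wins 18–9.
Grace vs Alice: Alice wins 16–11.
Eve vs Carol: Eve wins 23–4.
Eve vs Bob: Eve wins 15–12.
Eve vs Alice: Alice wins 16–11.
Carol vs Bob: Bob wins 18–9.
Carol vs Alice: Carol wins 15–12.
Bob vs Alice: Alice wins 21–6.
No candidate beats all others: Hank beats Carol beats Alice beats Hank, a majority cycle.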